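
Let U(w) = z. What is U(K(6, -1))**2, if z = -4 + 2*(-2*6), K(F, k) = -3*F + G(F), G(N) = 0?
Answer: 784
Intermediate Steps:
K(F, k) = -3*F (K(F, k) = -3*F + 0 = -3*F)
z = -28 (z = -4 + 2*(-12) = -4 - 24 = -28)
U(w) = -28
U(K(6, -1))**2 = (-28)**2 = 784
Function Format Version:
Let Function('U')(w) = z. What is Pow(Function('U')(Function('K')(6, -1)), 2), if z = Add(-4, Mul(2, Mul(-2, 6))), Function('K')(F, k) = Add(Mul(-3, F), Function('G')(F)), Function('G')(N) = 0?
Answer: 784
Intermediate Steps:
Function('K')(F, k) = Mul(-3, F) (Function('K')(F, k) = Add(Mul(-3, F), 0) = Mul(-3, F))
z = -28 (z = Add(-4, Mul(2, -12)) = Add(-4, -24) = -28)
Function('U')(w) = -28
Pow(Function('U')(Function('K')(6, -1)), 2) = Pow(-28, 2) = 784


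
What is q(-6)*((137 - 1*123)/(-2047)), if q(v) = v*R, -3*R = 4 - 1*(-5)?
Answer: -252/2047 ≈ -0.12311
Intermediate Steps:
R = -3 (R = -(4 - 1*(-5))/3 = -(4 + 5)/3 = -1/3*9 = -3)
q(v) = -3*v (q(v) = v*(-3) = -3*v)
q(-6)*((137 - 1*123)/(-2047)) = (-3*(-6))*((137 - 1*123)/(-2047)) = 18*((137 - 123)*(-1/2047)) = 18*(14*(-1/2047)) = 18*(-14/2047) = -252/2047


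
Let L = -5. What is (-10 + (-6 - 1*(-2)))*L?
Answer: 70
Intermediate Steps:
(-10 + (-6 - 1*(-2)))*L = (-10 + (-6 - 1*(-2)))*(-5) = (-10 + (-6 + 2))*(-5) = (-10 - 4)*(-5) = -14*(-5) = 70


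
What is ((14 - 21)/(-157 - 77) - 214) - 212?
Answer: -99677/234 ≈ -425.97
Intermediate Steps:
((14 - 21)/(-157 - 77) - 214) - 212 = (-7/(-234) - 214) - 212 = (-7*(-1/234) - 214) - 212 = (7/234 - 214) - 212 = -50069/234 - 212 = -99677/234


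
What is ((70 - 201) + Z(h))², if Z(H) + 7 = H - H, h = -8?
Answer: 19044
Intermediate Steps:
Z(H) = -7 (Z(H) = -7 + (H - H) = -7 + 0 = -7)
((70 - 201) + Z(h))² = ((70 - 201) - 7)² = (-131 - 7)² = (-138)² = 19044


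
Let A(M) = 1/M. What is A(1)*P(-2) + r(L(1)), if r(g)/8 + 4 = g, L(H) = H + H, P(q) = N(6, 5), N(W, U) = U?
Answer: -11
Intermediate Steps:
P(q) = 5
L(H) = 2*H
A(M) = 1/M
r(g) = -32 + 8*g
A(1)*P(-2) + r(L(1)) = 5/1 + (-32 + 8*(2*1)) = 1*5 + (-32 + 8*2) = 5 + (-32 + 16) = 5 - 16 = -11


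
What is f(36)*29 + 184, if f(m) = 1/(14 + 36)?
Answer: 9229/50 ≈ 184.58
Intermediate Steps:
f(m) = 1/50
f(36)*29 + 184 = (1/50)*29 + 184 = 29/50 + 184 = 9229/50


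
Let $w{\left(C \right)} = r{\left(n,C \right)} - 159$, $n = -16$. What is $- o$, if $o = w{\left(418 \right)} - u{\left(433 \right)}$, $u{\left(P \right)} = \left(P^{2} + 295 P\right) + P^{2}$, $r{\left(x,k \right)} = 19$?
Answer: $502853$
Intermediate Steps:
$w{\left(C \right)} = -140$ ($w{\left(C \right)} = 19 - 159 = -140$)
$u{\left(P \right)} = 2 P^{2} + 295 P$
$o = -502853$ ($o = -140 - 433 \left(295 + 2 \cdot 433\right) = -140 - 433 \left(295 + 866\right) = -140 - 433 \cdot 1161 = -140 - 502713 = -502853$)
$- o = \left(-1\right) \left(-502853\right) = 502853$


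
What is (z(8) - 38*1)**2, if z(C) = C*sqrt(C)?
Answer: 1956 - 1216*sqrt(2) ≈ 236.32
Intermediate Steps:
z(C) = C**(3/2)
(z(8) - 38*1)**2 = (8**(3/2) - 38*1)**2 = (16*sqrt(2) - 38)**2 = (-38 + 16*sqrt(2))**2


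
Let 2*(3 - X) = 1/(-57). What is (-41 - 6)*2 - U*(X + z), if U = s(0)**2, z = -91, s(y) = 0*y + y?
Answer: -94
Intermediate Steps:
s(y) = y (s(y) = 0 + y = y)
X = 343/114 (X = 3 - 1/2/(-57) = 3 - 1/2*(-1/57) = 3 + 1/114 = 343/114 ≈ 3.0088)
U = 0 (U = 0**2 = 0)
(-41 - 6)*2 - U*(X + z) = (-41 - 6)*2 - 0*(343/114 - 91) = -47*2 - 0*(-10031)/114 = -94 - 1*0 = -94 + 0 = -94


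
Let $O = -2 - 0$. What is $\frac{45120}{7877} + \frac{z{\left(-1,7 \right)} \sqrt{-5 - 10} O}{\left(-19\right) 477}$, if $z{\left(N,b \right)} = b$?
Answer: $\frac{45120}{7877} + \frac{14 i \sqrt{15}}{9063} \approx 5.7281 + 0.0059828 i$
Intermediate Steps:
$O = -2$ ($O = -2 + 0 = -2$)
$\frac{45120}{7877} + \frac{z{\left(-1,7 \right)} \sqrt{-5 - 10} O}{\left(-19\right) 477} = \frac{45120}{7877} + \frac{7 \sqrt{-5 - 10} \left(-2\right)}{\left(-19\right) 477} = 45120 \cdot \frac{1}{7877} + \frac{7 \sqrt{-15} \left(-2\right)}{-9063} = \frac{45120}{7877} + 7 i \sqrt{15} \left(-2\right) \left(- \frac{1}{9063}\right) = \frac{45120}{7877} + - 14 i \sqrt{15} \left(- \frac{1}{9063}\right) = \frac{45120}{7877} + \frac{14 i \sqrt{15}}{9063}$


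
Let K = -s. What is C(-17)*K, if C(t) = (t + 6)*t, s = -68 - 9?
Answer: 14399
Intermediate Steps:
s = -77
C(t) = t*(6 + t) (C(t) = (6 + t)*t = t*(6 + t))
K = 77 (K = -1*(-77) = 77)
C(-17)*K = -17*(6 - 17)*77 = -17*(-11)*77 = 187*77 = 14399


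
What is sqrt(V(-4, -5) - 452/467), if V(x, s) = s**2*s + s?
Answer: I*sqrt(28562654)/467 ≈ 11.444*I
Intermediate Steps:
V(x, s) = s + s**3 (V(x, s) = s**3 + s = s + s**3)
sqrt(V(-4, -5) - 452/467) = sqrt((-5 + (-5)**3) - 452/467) = sqrt((-5 - 125) - 452*1/467) = sqrt(-130 - 452/467) = sqrt(-61162/467) = I*sqrt(28562654)/467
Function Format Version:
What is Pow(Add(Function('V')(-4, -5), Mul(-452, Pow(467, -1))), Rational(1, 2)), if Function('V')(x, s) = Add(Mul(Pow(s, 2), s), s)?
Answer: Mul(Rational(1, 467), I, Pow(28562654, Rational(1, 2))) ≈ Mul(11.444, I)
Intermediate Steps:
Function('V')(x, s) = Add(s, Pow(s, 3)) (Function('V')(x, s) = Add(Pow(s, 3), s) = Add(s, Pow(s, 3)))
Pow(Add(Function('V')(-4, -5), Mul(-452, Pow(467, -1))), Rational(1, 2)) = Pow(Add(Add(-5, Pow(-5, 3)), Mul(-452, Pow(467, -1))), Rational(1, 2)) = Pow(Add(Add(-5, -125), Mul(-452, Rational(1, 467))), Rational(1, 2)) = Pow(Add(-130, Rational(-452, 467)), Rational(1, 2)) = Pow(Rational(-61162, 467), Rational(1, 2)) = Mul(Rational(1, 467), I, Pow(28562654, Rational(1, 2)))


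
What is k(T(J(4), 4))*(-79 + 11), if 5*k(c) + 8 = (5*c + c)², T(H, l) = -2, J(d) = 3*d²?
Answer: -9248/5 ≈ -1849.6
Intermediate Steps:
k(c) = -8/5 + 36*c²/5 (k(c) = -8/5 + (5*c + c)²/5 = -8/5 + (6*c)²/5 = -8/5 + (36*c²)/5 = -8/5 + 36*c²/5)
k(T(J(4), 4))*(-79 + 11) = (-8/5 + (36/5)*(-2)²)*(-79 + 11) = (-8/5 + (36/5)*4)*(-68) = (-8/5 + 144/5)*(-68) = (136/5)*(-68) = -9248/5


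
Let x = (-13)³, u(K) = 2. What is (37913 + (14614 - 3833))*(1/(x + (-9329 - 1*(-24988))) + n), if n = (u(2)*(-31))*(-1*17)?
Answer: 345458341303/6731 ≈ 5.1323e+7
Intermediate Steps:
x = -2197
n = 1054 (n = (2*(-31))*(-1*17) = -62*(-17) = 1054)
(37913 + (14614 - 3833))*(1/(x + (-9329 - 1*(-24988))) + n) = (37913 + (14614 - 3833))*(1/(-2197 + (-9329 - 1*(-24988))) + 1054) = (37913 + 10781)*(1/(-2197 + (-9329 + 24988)) + 1054) = 48694*(1/(-2197 + 15659) + 1054) = 48694*(1/13462 + 1054) = 48694*(14188949/13462) = 345458341303/6731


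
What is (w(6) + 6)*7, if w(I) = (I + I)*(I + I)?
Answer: 1050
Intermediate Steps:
w(I) = 4*I² (w(I) = (2*I)*(2*I) = 4*I²)
(w(6) + 6)*7 = (4*6² + 6)*7 = (4*36 + 6)*7 = (144 + 6)*7 = 150*7 = 1050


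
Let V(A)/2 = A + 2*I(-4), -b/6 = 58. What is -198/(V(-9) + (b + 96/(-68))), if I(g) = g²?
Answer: 1683/2579 ≈ 0.65258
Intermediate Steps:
b = -348 (b = -6*58 = -348)
V(A) = 64 + 2*A (V(A) = 2*(A + 2*(-4)²) = 2*(A + 2*16) = 2*(A + 32) = 2*(32 + A) = 64 + 2*A)
-198/(V(-9) + (b + 96/(-68))) = -198/((64 + 2*(-9)) + (-348 + 96/(-68))) = -198/((64 - 18) + (-348 + 96*(-1/68))) = -198/(46 + (-348 - 24/17)) = -198/(46 - 5940/17) = -198/(-5158/17) = -198*(-17/5158) = 1683/2579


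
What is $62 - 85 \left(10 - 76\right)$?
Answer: $5672$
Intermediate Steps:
$62 - 85 \left(10 - 76\right) = 62 - -5610 = 62 + 5610 = 5672$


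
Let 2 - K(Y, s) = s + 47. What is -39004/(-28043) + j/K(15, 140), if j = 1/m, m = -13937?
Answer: 100565796423/72304528835 ≈ 1.3909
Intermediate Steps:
K(Y, s) = -45 - s (K(Y, s) = 2 - (s + 47) = 2 - (47 + s) = 2 + (-47 - s) = -45 - s)
j = -1/13937 (j = 1/(-13937) = -1/13937 ≈ -7.1751e-5)
-39004/(-28043) + j/K(15, 140) = -39004/(-28043) - 1/(13937*(-45 - 1*140)) = -39004*(-1/28043) - 1/(13937*(-45 - 140)) = 39004/28043 - 1/13937/(-185) = 39004/28043 - 1/13937*(-1/185) = 39004/28043 + 1/2578345 = 100565796423/72304528835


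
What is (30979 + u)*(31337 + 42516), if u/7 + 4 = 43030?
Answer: 24531086333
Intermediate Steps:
u = 301182 (u = -28 + 7*43030 = -28 + 301210 = 301182)
(30979 + u)*(31337 + 42516) = (30979 + 301182)*(31337 + 42516) = 332161*73853 = 24531086333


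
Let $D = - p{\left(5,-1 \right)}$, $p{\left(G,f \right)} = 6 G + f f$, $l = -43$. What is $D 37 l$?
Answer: $49321$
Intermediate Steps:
$p{\left(G,f \right)} = f^{2} + 6 G$ ($p{\left(G,f \right)} = 6 G + f^{2} = f^{2} + 6 G$)
$D = -31$ ($D = - (\left(-1\right)^{2} + 6 \cdot 5) = - (1 + 30) = \left(-1\right) 31 = -31$)
$D 37 l = \left(-31\right) 37 \left(-43\right) = \left(-1147\right) \left(-43\right) = 49321$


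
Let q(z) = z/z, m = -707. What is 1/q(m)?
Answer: 1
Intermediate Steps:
q(z) = 1
1/q(m) = 1/1 = 1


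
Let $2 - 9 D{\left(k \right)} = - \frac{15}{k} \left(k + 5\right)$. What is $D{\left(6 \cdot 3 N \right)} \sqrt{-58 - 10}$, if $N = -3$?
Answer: $\frac{281 i \sqrt{17}}{81} \approx 14.304 i$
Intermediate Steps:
$D{\left(k \right)} = \frac{2}{9} + \frac{5 \left(5 + k\right)}{3 k}$ ($D{\left(k \right)} = \frac{2}{9} - \frac{- \frac{15}{k} \left(k + 5\right)}{9} = \frac{2}{9} - \frac{- \frac{15}{k} \left(5 + k\right)}{9} = \frac{2}{9} - \frac{\left(-15\right) \frac{1}{k} \left(5 + k\right)}{9} = \frac{2}{9} + \frac{5 \left(5 + k\right)}{3 k}$)
$D{\left(6 \cdot 3 N \right)} \sqrt{-58 - 10} = \frac{75 + 17 \cdot 6 \cdot 3 \left(-3\right)}{9 \cdot 6 \cdot 3 \left(-3\right)} \sqrt{-58 - 10} = \frac{75 + 17 \cdot 18 \left(-3\right)}{9 \cdot 18 \left(-3\right)} \sqrt{-68} = \frac{75 + 17 \left(-54\right)}{9 \left(-54\right)} 2 i \sqrt{17} = \frac{1}{9} \left(- \frac{1}{54}\right) \left(75 - 918\right) 2 i \sqrt{17} = \frac{1}{9} \left(- \frac{1}{54}\right) \left(-843\right) 2 i \sqrt{17} = \frac{281 \cdot 2 i \sqrt{17}}{162} = \frac{281 i \sqrt{17}}{81}$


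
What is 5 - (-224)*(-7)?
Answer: -1563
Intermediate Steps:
5 - (-224)*(-7) = 5 - 112*14 = 5 - 1568 = -1563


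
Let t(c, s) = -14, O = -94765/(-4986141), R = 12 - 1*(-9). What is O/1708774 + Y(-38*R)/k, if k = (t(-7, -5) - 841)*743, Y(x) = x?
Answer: 39761229857267/31652498795712810 ≈ 0.0012562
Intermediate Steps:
R = 21 (R = 12 + 9 = 21)
O = 94765/4986141 (O = -94765*(-1/4986141) = 94765/4986141 ≈ 0.019006)
k = -635265 (k = (-14 - 841)*743 = -855*743 = -635265)
O/1708774 + Y(-38*R)/k = (94765/4986141)/1708774 - 38*21/(-635265) = (94765/4986141)*(1/1708774) - 798*(-1/635265) = 94765/8520188101134 + 14/11145 = 39761229857267/31652498795712810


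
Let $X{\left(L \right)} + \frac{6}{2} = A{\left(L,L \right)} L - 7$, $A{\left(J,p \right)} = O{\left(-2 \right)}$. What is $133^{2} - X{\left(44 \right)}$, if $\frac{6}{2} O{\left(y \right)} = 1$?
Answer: $\frac{53053}{3} \approx 17684.0$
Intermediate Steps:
$O{\left(y \right)} = \frac{1}{3}$ ($O{\left(y \right)} = \frac{1}{3} \cdot 1 = \frac{1}{3}$)
$A{\left(J,p \right)} = \frac{1}{3}$
$X{\left(L \right)} = -10 + \frac{L}{3}$ ($X{\left(L \right)} = -3 + \left(\frac{L}{3} - 7\right) = -3 + \left(-7 + \frac{L}{3}\right) = -10 + \frac{L}{3}$)
$133^{2} - X{\left(44 \right)} = 133^{2} - \left(-10 + \frac{1}{3} \cdot 44\right) = 17689 - \left(-10 + \frac{44}{3}\right) = 17689 - \frac{14}{3} = \frac{53053}{3}$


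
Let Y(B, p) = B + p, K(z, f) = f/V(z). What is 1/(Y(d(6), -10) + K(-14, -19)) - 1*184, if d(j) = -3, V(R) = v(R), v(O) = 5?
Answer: -15461/84 ≈ -184.06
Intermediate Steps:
V(R) = 5
K(z, f) = f/5
1/(Y(d(6), -10) + K(-14, -19)) - 1*184 = 1/((-3 - 10) + (⅕)*(-19)) - 1*184 = 1/(-13 - 19/5) - 184 = 1/(-84/5) - 184 = -5/84 - 184 = -15461/84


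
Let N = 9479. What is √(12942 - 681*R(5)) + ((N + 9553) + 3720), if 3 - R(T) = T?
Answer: 22752 + 4*√894 ≈ 22872.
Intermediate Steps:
R(T) = 3 - T
√(12942 - 681*R(5)) + ((N + 9553) + 3720) = √(12942 - 681*(3 - 1*5)) + ((9479 + 9553) + 3720) = √(12942 - 681*(3 - 5)) + (19032 + 3720) = √(12942 - 681*(-2)) + 22752 = √(12942 + 1362) + 22752 = √14304 + 22752 = 4*√894 + 22752 = 22752 + 4*√894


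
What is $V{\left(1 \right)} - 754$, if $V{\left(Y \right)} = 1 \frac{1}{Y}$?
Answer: $-753$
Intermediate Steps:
$V{\left(Y \right)} = \frac{1}{Y}$
$V{\left(1 \right)} - 754 = 1^{-1} - 754 = 1 - 754 = -753$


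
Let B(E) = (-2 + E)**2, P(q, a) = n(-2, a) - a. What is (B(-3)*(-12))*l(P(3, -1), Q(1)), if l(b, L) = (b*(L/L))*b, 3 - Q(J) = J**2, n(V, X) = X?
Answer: 0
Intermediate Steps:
Q(J) = 3 - J**2
P(q, a) = 0 (P(q, a) = a - a = 0)
l(b, L) = b**2 (l(b, L) = (b*1)*b = b*b = b**2)
(B(-3)*(-12))*l(P(3, -1), Q(1)) = ((-2 - 3)**2*(-12))*0**2 = ((-5)**2*(-12))*0 = (25*(-12))*0 = -300*0 = 0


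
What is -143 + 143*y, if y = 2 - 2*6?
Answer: -1573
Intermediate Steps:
y = -10 (y = 2 - 12 = -10)
-143 + 143*y = -143 + 143*(-10) = -143 - 1430 = -1573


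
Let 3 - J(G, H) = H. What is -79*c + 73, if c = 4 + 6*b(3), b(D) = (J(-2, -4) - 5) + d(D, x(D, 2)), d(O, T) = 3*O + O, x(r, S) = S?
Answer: -6879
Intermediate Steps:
J(G, H) = 3 - H
d(O, T) = 4*O
b(D) = 2 + 4*D (b(D) = ((3 - 1*(-4)) - 5) + 4*D = ((3 + 4) - 5) + 4*D = (7 - 5) + 4*D = 2 + 4*D)
c = 88 (c = 4 + 6*(2 + 4*3) = 4 + 6*(2 + 12) = 4 + 6*14 = 4 + 84 = 88)
-79*c + 73 = -79*88 + 73 = -6952 + 73 = -6879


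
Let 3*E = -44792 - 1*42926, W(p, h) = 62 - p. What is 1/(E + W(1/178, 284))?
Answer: -534/15580699 ≈ -3.4273e-5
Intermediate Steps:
E = -87718/3 (E = (-44792 - 1*42926)/3 = (-44792 - 42926)/3 = (1/3)*(-87718) = -87718/3 ≈ -29239.)
1/(E + W(1/178, 284)) = 1/(-87718/3 + (62 - 1/178)) = 1/(-87718/3 + 11035/178) = 1/(-15580699/534) = -534/15580699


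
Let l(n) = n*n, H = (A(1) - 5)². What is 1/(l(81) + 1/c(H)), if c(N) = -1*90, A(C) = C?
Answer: 90/590489 ≈ 0.00015242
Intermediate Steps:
H = 16 (H = (1 - 5)² = (-4)² = 16)
c(N) = -90
l(n) = n²
1/(l(81) + 1/c(H)) = 1/(81² + 1/(-90)) = 1/(6561 - 1/90) = 1/(590489/90) = 90/590489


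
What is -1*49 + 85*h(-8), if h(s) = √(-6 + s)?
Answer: -49 + 85*I*√14 ≈ -49.0 + 318.04*I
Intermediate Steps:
-1*49 + 85*h(-8) = -1*49 + 85*√(-6 - 8) = -49 + 85*√(-14) = -49 + 85*(I*√14) = -49 + 85*I*√14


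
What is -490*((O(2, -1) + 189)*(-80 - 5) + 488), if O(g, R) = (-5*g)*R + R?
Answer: 8007580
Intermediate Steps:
O(g, R) = R - 5*R*g (O(g, R) = -5*R*g + R = R - 5*R*g)
-490*((O(2, -1) + 189)*(-80 - 5) + 488) = -490*((-(1 - 5*2) + 189)*(-80 - 5) + 488) = -490*((-(1 - 10) + 189)*(-85) + 488) = -490*((-1*(-9) + 189)*(-85) + 488) = -490*((9 + 189)*(-85) + 488) = -490*(198*(-85) + 488) = -490*(-16830 + 488) = -490*(-16342) = 8007580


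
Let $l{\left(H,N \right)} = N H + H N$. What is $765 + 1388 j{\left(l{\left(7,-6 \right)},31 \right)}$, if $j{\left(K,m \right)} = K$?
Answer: $-115827$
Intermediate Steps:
$l{\left(H,N \right)} = 2 H N$ ($l{\left(H,N \right)} = H N + H N = 2 H N$)
$765 + 1388 j{\left(l{\left(7,-6 \right)},31 \right)} = 765 + 1388 \cdot 2 \cdot 7 \left(-6\right) = 765 + 1388 \left(-84\right) = 765 - 116592 = -115827$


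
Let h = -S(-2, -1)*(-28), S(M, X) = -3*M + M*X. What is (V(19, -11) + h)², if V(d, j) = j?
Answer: 45369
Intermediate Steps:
h = 224 (h = -(-2*(-3 - 1))*(-28) = -(-2*(-4))*(-28) = -8*(-28) = -1*(-224) = 224)
(V(19, -11) + h)² = (-11 + 224)² = 213² = 45369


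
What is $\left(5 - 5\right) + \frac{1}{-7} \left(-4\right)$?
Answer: $\frac{4}{7} \approx 0.57143$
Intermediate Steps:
$\left(5 - 5\right) + \frac{1}{-7} \left(-4\right) = \left(5 - 5\right) - - \frac{4}{7} = 0 + \frac{4}{7} = \frac{4}{7}$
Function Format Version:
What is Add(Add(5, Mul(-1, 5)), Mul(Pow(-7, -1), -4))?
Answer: Rational(4, 7) ≈ 0.57143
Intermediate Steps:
Add(Add(5, Mul(-1, 5)), Mul(Pow(-7, -1), -4)) = Add(Add(5, -5), Mul(Rational(-1, 7), -4)) = Add(0, Rational(4, 7)) = Rational(4, 7)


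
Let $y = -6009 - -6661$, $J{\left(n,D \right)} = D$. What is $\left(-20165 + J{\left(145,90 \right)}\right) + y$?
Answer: $-19423$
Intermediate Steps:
$y = 652$ ($y = -6009 + 6661 = 652$)
$\left(-20165 + J{\left(145,90 \right)}\right) + y = \left(-20165 + 90\right) + 652 = -20075 + 652 = -19423$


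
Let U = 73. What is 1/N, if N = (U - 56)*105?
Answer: 1/1785 ≈ 0.00056022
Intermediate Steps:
N = 1785 (N = (73 - 56)*105 = 17*105 = 1785)
1/N = 1/1785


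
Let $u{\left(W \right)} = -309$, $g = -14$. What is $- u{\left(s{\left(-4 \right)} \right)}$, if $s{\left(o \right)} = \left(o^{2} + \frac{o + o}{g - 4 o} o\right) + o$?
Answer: $309$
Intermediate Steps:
$s{\left(o \right)} = o + o^{2} + \frac{2 o^{2}}{-14 - 4 o}$ ($s{\left(o \right)} = \left(o^{2} + \frac{o + o}{-14 - 4 o} o\right) + o = \left(o^{2} + \frac{2 o}{-14 - 4 o} o\right) + o = \left(o^{2} + \frac{2 o^{2}}{-14 - 4 o}\right) + o = o + o^{2} + \frac{2 o^{2}}{-14 - 4 o}$)
$- u{\left(s{\left(-4 \right)} \right)} = \left(-1\right) \left(-309\right) = 309$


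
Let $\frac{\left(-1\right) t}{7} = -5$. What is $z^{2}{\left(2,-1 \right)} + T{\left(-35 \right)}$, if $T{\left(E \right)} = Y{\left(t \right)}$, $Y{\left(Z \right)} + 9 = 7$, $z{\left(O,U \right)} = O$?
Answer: $2$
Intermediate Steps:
$t = 35$ ($t = \left(-7\right) \left(-5\right) = 35$)
$Y{\left(Z \right)} = -2$ ($Y{\left(Z \right)} = -9 + 7 = -2$)
$T{\left(E \right)} = -2$
$z^{2}{\left(2,-1 \right)} + T{\left(-35 \right)} = 2^{2} - 2 = 4 - 2 = 2$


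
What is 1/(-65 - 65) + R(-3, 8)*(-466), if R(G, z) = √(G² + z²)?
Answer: -1/130 - 466*√73 ≈ -3981.5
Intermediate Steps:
1/(-65 - 65) + R(-3, 8)*(-466) = 1/(-65 - 65) + √((-3)² + 8²)*(-466) = 1/(-130) + √(9 + 64)*(-466) = -1/130 + √73*(-466) = -1/130 - 466*√73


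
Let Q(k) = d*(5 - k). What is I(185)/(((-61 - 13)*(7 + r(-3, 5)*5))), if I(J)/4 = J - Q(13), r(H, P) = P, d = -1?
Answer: -177/592 ≈ -0.29899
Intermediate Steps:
Q(k) = -5 + k (Q(k) = -(5 - k) = -5 + k)
I(J) = -32 + 4*J (I(J) = 4*(J - (-5 + 13)) = 4*(J - 1*8) = 4*(J - 8) = 4*(-8 + J) = -32 + 4*J)
I(185)/(((-61 - 13)*(7 + r(-3, 5)*5))) = (-32 + 4*185)/(((-61 - 13)*(7 + 5*5))) = (-32 + 740)/((-74*(7 + 25))) = 708/((-74*32)) = 708/(-2368) = 708*(-1/2368) = -177/592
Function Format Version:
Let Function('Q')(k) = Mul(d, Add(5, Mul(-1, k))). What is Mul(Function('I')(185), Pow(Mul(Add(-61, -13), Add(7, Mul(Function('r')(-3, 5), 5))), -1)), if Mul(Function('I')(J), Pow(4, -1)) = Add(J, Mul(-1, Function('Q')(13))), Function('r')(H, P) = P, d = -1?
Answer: Rational(-177, 592) ≈ -0.29899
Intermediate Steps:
Function('Q')(k) = Add(-5, k) (Function('Q')(k) = Mul(-1, Add(5, Mul(-1, k))) = Add(-5, k))
Function('I')(J) = Add(-32, Mul(4, J)) (Function('I')(J) = Mul(4, Add(J, Mul(-1, Add(-5, 13)))) = Mul(4, Add(J, Mul(-1, 8))) = Mul(4, Add(J, -8)) = Mul(4, Add(-8, J)) = Add(-32, Mul(4, J)))
Mul(Function('I')(185), Pow(Mul(Add(-61, -13), Add(7, Mul(Function('r')(-3, 5), 5))), -1)) = Mul(Add(-32, Mul(4, 185)), Pow(Mul(Add(-61, -13), Add(7, Mul(5, 5))), -1)) = Mul(Add(-32, 740), Pow(Mul(-74, Add(7, 25)), -1)) = Mul(708, Pow(Mul(-74, 32), -1)) = Mul(708, Pow(-2368, -1)) = Mul(708, Rational(-1, 2368)) = Rational(-177, 592)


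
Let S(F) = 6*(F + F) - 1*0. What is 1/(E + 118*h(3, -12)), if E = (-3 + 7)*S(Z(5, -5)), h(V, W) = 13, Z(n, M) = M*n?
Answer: 1/334 ≈ 0.0029940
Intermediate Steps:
S(F) = 12*F (S(F) = 6*(2*F) + 0 = 12*F + 0 = 12*F)
E = -1200 (E = (-3 + 7)*(12*(-5*5)) = 4*(12*(-25)) = 4*(-300) = -1200)
1/(E + 118*h(3, -12)) = 1/(-1200 + 118*13) = 1/(-1200 + 1534) = 1/334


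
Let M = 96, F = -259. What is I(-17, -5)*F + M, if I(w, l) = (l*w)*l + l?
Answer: 111466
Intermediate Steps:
I(w, l) = l + w*l² (I(w, l) = w*l² + l = l + w*l²)
I(-17, -5)*F + M = -5*(1 - 5*(-17))*(-259) + 96 = -5*(1 + 85)*(-259) + 96 = -5*86*(-259) + 96 = -430*(-259) + 96 = 111370 + 96 = 111466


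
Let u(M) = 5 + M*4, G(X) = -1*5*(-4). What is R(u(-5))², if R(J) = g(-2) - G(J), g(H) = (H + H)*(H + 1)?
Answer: 256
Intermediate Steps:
g(H) = 2*H*(1 + H) (g(H) = (2*H)*(1 + H) = 2*H*(1 + H))
G(X) = 20 (G(X) = -5*(-4) = 20)
u(M) = 5 + 4*M
R(J) = -16 (R(J) = 2*(-2)*(1 - 2) - 1*20 = 2*(-2)*(-1) - 20 = 4 - 20 = -16)
R(u(-5))² = (-16)² = 256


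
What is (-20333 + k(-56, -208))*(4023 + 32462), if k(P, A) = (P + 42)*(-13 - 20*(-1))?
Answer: -745425035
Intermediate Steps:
k(P, A) = 294 + 7*P (k(P, A) = (42 + P)*(-13 + 20) = (42 + P)*7 = 294 + 7*P)
(-20333 + k(-56, -208))*(4023 + 32462) = (-20333 + (294 + 7*(-56)))*(4023 + 32462) = (-20333 + (294 - 392))*36485 = (-20333 - 98)*36485 = -20431*36485 = -745425035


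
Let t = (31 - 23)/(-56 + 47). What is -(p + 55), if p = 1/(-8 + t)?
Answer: -4391/80 ≈ -54.888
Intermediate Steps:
t = -8/9 (t = 8/(-9) = 8*(-⅑) = -8/9 ≈ -0.88889)
p = -9/80 (p = 1/(-8 - 8/9) = 1/(-80/9) = -9/80 ≈ -0.11250)
-(p + 55) = -(-9/80 + 55) = -1*4391/80 = -4391/80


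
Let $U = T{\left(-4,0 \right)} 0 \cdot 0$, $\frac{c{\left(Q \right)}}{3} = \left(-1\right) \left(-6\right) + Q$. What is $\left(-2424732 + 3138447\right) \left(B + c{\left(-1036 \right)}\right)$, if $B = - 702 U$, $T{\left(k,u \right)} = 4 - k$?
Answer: $-2205379350$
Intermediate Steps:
$c{\left(Q \right)} = 18 + 3 Q$ ($c{\left(Q \right)} = 3 \left(\left(-1\right) \left(-6\right) + Q\right) = 3 \left(6 + Q\right) = 18 + 3 Q$)
$U = 0$ ($U = \left(4 - -4\right) 0 \cdot 0 = \left(4 + 4\right) 0 \cdot 0 = 8 \cdot 0 \cdot 0 = 0 \cdot 0 = 0$)
$B = 0$ ($B = \left(-702\right) 0 = 0$)
$\left(-2424732 + 3138447\right) \left(B + c{\left(-1036 \right)}\right) = \left(-2424732 + 3138447\right) \left(0 + \left(18 + 3 \left(-1036\right)\right)\right) = 713715 \left(0 + \left(18 - 3108\right)\right) = 713715 \left(0 - 3090\right) = 713715 \left(-3090\right) = -2205379350$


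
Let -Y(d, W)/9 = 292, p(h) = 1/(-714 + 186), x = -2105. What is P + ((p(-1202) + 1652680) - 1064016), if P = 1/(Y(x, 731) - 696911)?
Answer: 217426928173021/369356592 ≈ 5.8866e+5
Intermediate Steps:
p(h) = -1/528 (p(h) = 1/(-528) = -1/528)
Y(d, W) = -2628 (Y(d, W) = -9*292 = -2628)
P = -1/699539 (P = 1/(-2628 - 696911) = 1/(-699539) = -1/699539 ≈ -1.4295e-6)
P + ((p(-1202) + 1652680) - 1064016) = -1/699539 + ((-1/528 + 1652680) - 1064016) = -1/699539 + (872615039/528 - 1064016) = -1/699539 + 310814591/528 = 217426928173021/369356592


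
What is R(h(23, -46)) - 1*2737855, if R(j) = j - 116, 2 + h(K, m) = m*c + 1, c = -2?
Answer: -2737880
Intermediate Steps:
h(K, m) = -1 - 2*m (h(K, m) = -2 + (m*(-2) + 1) = -2 + (-2*m + 1) = -2 + (1 - 2*m) = -1 - 2*m)
R(j) = -116 + j
R(h(23, -46)) - 1*2737855 = (-116 + (-1 - 2*(-46))) - 1*2737855 = (-116 + (-1 + 92)) - 2737855 = (-116 + 91) - 2737855 = -25 - 2737855 = -2737880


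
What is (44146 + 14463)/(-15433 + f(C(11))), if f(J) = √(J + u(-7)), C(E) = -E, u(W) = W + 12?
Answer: -904512697/238177495 - 58609*I*√6/238177495 ≈ -3.7976 - 0.00060275*I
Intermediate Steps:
u(W) = 12 + W
f(J) = √(5 + J) (f(J) = √(J + (12 - 7)) = √(J + 5) = √(5 + J))
(44146 + 14463)/(-15433 + f(C(11))) = (44146 + 14463)/(-15433 + √(5 - 1*11)) = 58609/(-15433 + √(5 - 11)) = 58609/(-15433 + √(-6)) = 58609/(-15433 + I*√6)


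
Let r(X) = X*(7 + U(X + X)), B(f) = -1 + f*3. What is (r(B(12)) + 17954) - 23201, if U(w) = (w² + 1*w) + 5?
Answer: 169123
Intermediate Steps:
U(w) = 5 + w + w² (U(w) = (w² + w) + 5 = (w + w²) + 5 = 5 + w + w²)
B(f) = -1 + 3*f
r(X) = X*(12 + 2*X + 4*X²) (r(X) = X*(7 + (5 + (X + X) + (X + X)²)) = X*(7 + (5 + 2*X + (2*X)²)) = X*(7 + (5 + 2*X + 4*X²)) = X*(12 + 2*X + 4*X²))
(r(B(12)) + 17954) - 23201 = (2*(-1 + 3*12)*(6 + (-1 + 3*12) + 2*(-1 + 3*12)²) + 17954) - 23201 = (2*(-1 + 36)*(6 + (-1 + 36) + 2*(-1 + 36)²) + 17954) - 23201 = (2*35*(6 + 35 + 2*35²) + 17954) - 23201 = (2*35*(6 + 35 + 2*1225) + 17954) - 23201 = (2*35*(6 + 35 + 2450) + 17954) - 23201 = (2*35*2491 + 17954) - 23201 = (174370 + 17954) - 23201 = 192324 - 23201 = 169123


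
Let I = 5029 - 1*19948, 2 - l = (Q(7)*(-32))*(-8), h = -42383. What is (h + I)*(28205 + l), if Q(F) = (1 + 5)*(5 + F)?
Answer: -560127050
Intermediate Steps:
Q(F) = 30 + 6*F (Q(F) = 6*(5 + F) = 30 + 6*F)
l = -18430 (l = 2 - (30 + 6*7)*(-32)*(-8) = 2 - (30 + 42)*(-32)*(-8) = 2 - 72*(-32)*(-8) = 2 - (-2304)*(-8) = 2 - 1*18432 = 2 - 18432 = -18430)
I = -14919 (I = 5029 - 19948 = -14919)
(h + I)*(28205 + l) = (-42383 - 14919)*(28205 - 18430) = -57302*9775 = -560127050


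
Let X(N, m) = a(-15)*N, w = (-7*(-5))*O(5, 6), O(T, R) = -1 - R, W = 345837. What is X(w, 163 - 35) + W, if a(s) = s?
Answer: 349512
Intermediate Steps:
w = -245 (w = (-7*(-5))*(-1 - 1*6) = 35*(-1 - 6) = 35*(-7) = -245)
X(N, m) = -15*N
X(w, 163 - 35) + W = -15*(-245) + 345837 = 3675 + 345837 = 349512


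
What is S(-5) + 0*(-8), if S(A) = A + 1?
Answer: -4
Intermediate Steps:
S(A) = 1 + A
S(-5) + 0*(-8) = (1 - 5) + 0*(-8) = -4 + 0 = -4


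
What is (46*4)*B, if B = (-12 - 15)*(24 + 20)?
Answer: -218592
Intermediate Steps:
B = -1188 (B = -27*44 = -1188)
(46*4)*B = (46*4)*(-1188) = 184*(-1188) = -218592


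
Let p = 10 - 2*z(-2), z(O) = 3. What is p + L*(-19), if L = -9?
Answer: 175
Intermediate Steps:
p = 4 (p = 10 - 2*3 = 10 - 6 = 4)
p + L*(-19) = 4 - 9*(-19) = 4 + 171 = 175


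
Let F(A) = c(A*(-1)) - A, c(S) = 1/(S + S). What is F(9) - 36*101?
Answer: -65611/18 ≈ -3645.1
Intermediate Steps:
c(S) = 1/(2*S)
F(A) = -A - 1/(2*A) (F(A) = 1/(2*((A*(-1)))) - A = 1/(2*((-A))) - A = (-1/A)/2 - A = -1/(2*A) - A = -A - 1/(2*A))
F(9) - 36*101 = (-1*9 - ½/9) - 36*101 = (-9 - ½*⅑) - 3636 = (-9 - 1/18) - 3636 = -163/18 - 3636 = -65611/18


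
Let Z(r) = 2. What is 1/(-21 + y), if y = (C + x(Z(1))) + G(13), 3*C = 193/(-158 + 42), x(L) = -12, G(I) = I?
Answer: -348/7153 ≈ -0.048651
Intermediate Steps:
C = -193/348 (C = (193/(-158 + 42))/3 = (193/(-116))/3 = (193*(-1/116))/3 = (⅓)*(-193/116) = -193/348 ≈ -0.55460)
y = 155/348 (y = (-193/348 - 12) + 13 = -4369/348 + 13 = 155/348 ≈ 0.44540)
1/(-21 + y) = 1/(-21 + 155/348) = 1/(-7153/348) = -348/7153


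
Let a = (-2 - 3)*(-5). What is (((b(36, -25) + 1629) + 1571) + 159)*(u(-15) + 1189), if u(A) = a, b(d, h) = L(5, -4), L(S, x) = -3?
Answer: 4074184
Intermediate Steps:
b(d, h) = -3
a = 25 (a = -5*(-5) = 25)
u(A) = 25
(((b(36, -25) + 1629) + 1571) + 159)*(u(-15) + 1189) = (((-3 + 1629) + 1571) + 159)*(25 + 1189) = ((1626 + 1571) + 159)*1214 = (3197 + 159)*1214 = 3356*1214 = 4074184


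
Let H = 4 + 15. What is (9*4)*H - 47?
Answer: 637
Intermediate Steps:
H = 19
(9*4)*H - 47 = (9*4)*19 - 47 = 36*19 - 47 = 684 - 47 = 637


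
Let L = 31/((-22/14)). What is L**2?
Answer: 47089/121 ≈ 389.17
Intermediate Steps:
L = -217/11 (L = 31/((-22*1/14)) = 31/(-11/7) = 31*(-7/11) = -217/11 ≈ -19.727)
L**2 = (-217/11)**2 = 47089/121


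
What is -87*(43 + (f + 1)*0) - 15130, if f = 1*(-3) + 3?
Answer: -18871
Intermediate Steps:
f = 0 (f = -3 + 3 = 0)
-87*(43 + (f + 1)*0) - 15130 = -87*(43 + (0 + 1)*0) - 15130 = -87*(43 + 1*0) - 15130 = -87*(43 + 0) - 15130 = -87*43 - 15130 = -3741 - 15130 = -18871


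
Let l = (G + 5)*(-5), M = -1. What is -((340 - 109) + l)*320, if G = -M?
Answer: -64320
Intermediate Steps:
G = 1 (G = -1*(-1) = 1)
l = -30 (l = (1 + 5)*(-5) = 6*(-5) = -30)
-((340 - 109) + l)*320 = -((340 - 109) - 30)*320 = -(231 - 30)*320 = -201*320 = -1*64320 = -64320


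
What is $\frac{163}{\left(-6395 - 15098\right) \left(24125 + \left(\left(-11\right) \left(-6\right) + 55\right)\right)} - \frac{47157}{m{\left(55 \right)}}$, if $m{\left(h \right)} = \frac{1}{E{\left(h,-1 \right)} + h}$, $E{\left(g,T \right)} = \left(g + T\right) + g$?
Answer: $- \frac{4030205173994107}{521119278} \approx -7.7337 \cdot 10^{6}$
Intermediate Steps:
$E{\left(g,T \right)} = T + 2 g$ ($E{\left(g,T \right)} = \left(T + g\right) + g = T + 2 g$)
$m{\left(h \right)} = \frac{1}{-1 + 3 h}$ ($m{\left(h \right)} = \frac{1}{\left(-1 + 2 h\right) + h} = \frac{1}{-1 + 3 h}$)
$\frac{163}{\left(-6395 - 15098\right) \left(24125 + \left(\left(-11\right) \left(-6\right) + 55\right)\right)} - \frac{47157}{m{\left(55 \right)}} = \frac{163}{\left(-6395 - 15098\right) \left(24125 + \left(\left(-11\right) \left(-6\right) + 55\right)\right)} - \frac{47157}{\frac{1}{-1 + 3 \cdot 55}} = \frac{163}{\left(-21493\right) \left(24125 + \left(66 + 55\right)\right)} - \frac{47157}{\frac{1}{-1 + 165}} = \frac{163}{\left(-21493\right) \left(24125 + 121\right)} - \frac{47157}{\frac{1}{164}} = \frac{163}{\left(-21493\right) 24246} - 47157 \frac{1}{\frac{1}{164}} = \frac{163}{-521119278} - 7733748 = 163 \left(- \frac{1}{521119278}\right) - 7733748 = - \frac{163}{521119278} - 7733748 = - \frac{4030205173994107}{521119278}$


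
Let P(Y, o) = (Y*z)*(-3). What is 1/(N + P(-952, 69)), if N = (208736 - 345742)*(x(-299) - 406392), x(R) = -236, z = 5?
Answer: 1/55710490048 ≈ 1.7950e-11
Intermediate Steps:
P(Y, o) = -15*Y (P(Y, o) = (Y*5)*(-3) = (5*Y)*(-3) = -15*Y)
N = 55710475768 (N = (208736 - 345742)*(-236 - 406392) = -137006*(-406628) = 55710475768)
1/(N + P(-952, 69)) = 1/(55710475768 - 15*(-952)) = 1/(55710475768 + 14280) = 1/55710490048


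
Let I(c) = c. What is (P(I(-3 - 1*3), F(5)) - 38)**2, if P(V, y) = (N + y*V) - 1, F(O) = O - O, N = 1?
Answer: 1444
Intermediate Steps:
F(O) = 0
P(V, y) = V*y (P(V, y) = (1 + y*V) - 1 = (1 + V*y) - 1 = V*y)
(P(I(-3 - 1*3), F(5)) - 38)**2 = ((-3 - 1*3)*0 - 38)**2 = ((-3 - 3)*0 - 38)**2 = (-6*0 - 38)**2 = (0 - 38)**2 = (-38)**2 = 1444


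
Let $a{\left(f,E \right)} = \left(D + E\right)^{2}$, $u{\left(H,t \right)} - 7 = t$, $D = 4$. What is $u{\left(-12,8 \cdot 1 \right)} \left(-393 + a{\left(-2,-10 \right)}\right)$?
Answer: $-5355$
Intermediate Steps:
$u{\left(H,t \right)} = 7 + t$
$a{\left(f,E \right)} = \left(4 + E\right)^{2}$
$u{\left(-12,8 \cdot 1 \right)} \left(-393 + a{\left(-2,-10 \right)}\right) = \left(7 + 8 \cdot 1\right) \left(-393 + \left(4 - 10\right)^{2}\right) = \left(7 + 8\right) \left(-393 + \left(-6\right)^{2}\right) = 15 \left(-393 + 36\right) = 15 \left(-357\right) = -5355$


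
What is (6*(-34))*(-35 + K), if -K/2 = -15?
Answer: 1020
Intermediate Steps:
K = 30 (K = -2*(-15) = 30)
(6*(-34))*(-35 + K) = (6*(-34))*(-35 + 30) = -204*(-5) = 1020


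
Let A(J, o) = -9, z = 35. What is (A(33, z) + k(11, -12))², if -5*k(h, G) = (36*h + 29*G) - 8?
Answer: 289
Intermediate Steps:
k(h, G) = 8/5 - 36*h/5 - 29*G/5 (k(h, G) = -((36*h + 29*G) - 8)/5 = -((29*G + 36*h) - 8)/5 = -(-8 + 29*G + 36*h)/5 = 8/5 - 36*h/5 - 29*G/5)
(A(33, z) + k(11, -12))² = (-9 + (8/5 - 36/5*11 - 29/5*(-12)))² = (-9 + (8/5 - 396/5 + 348/5))² = (-9 - 8)² = (-17)² = 289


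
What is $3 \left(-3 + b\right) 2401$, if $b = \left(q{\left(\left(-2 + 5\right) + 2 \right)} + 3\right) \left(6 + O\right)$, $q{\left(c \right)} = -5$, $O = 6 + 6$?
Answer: $-280917$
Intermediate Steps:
$O = 12$
$b = -36$ ($b = \left(-5 + 3\right) \left(6 + 12\right) = \left(-2\right) 18 = -36$)
$3 \left(-3 + b\right) 2401 = 3 \left(-3 - 36\right) 2401 = 3 \left(-39\right) 2401 = \left(-117\right) 2401 = -280917$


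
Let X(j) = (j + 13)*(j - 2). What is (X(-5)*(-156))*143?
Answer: 1249248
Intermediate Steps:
X(j) = (-2 + j)*(13 + j) (X(j) = (13 + j)*(-2 + j) = (-2 + j)*(13 + j))
(X(-5)*(-156))*143 = ((-26 + (-5)² + 11*(-5))*(-156))*143 = ((-26 + 25 - 55)*(-156))*143 = -56*(-156)*143 = 8736*143 = 1249248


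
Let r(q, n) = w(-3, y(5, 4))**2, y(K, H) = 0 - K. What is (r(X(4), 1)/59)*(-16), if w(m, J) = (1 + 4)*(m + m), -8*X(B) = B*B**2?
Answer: -14400/59 ≈ -244.07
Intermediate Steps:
y(K, H) = -K
X(B) = -B**3/8 (X(B) = -B*B**2/8 = -B**3/8)
w(m, J) = 10*m (w(m, J) = 5*(2*m) = 10*m)
r(q, n) = 900 (r(q, n) = (10*(-3))**2 = (-30)**2 = 900)
(r(X(4), 1)/59)*(-16) = (900/59)*(-16) = -14400/59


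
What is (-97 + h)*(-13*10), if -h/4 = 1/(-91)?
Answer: 88230/7 ≈ 12604.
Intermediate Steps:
h = 4/91 (h = -4/(-91) = -4*(-1/91) = 4/91 ≈ 0.043956)
(-97 + h)*(-13*10) = (-97 + 4/91)*(-13*10) = -8823/91*(-130) = 88230/7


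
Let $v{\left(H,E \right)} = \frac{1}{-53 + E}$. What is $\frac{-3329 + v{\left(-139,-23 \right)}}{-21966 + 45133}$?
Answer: $- \frac{253005}{1760692} \approx -0.1437$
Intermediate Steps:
$\frac{-3329 + v{\left(-139,-23 \right)}}{-21966 + 45133} = \frac{-3329 + \frac{1}{-53 - 23}}{-21966 + 45133} = \frac{-3329 + \frac{1}{-76}}{23167} = \left(-3329 - \frac{1}{76}\right) \frac{1}{23167} = \left(- \frac{253005}{76}\right) \frac{1}{23167} = - \frac{253005}{1760692}$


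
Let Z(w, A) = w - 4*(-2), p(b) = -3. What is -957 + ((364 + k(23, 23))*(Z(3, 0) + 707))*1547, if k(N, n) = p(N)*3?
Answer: 394313873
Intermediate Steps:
Z(w, A) = 8 + w (Z(w, A) = w + 8 = 8 + w)
k(N, n) = -9 (k(N, n) = -3*3 = -9)
-957 + ((364 + k(23, 23))*(Z(3, 0) + 707))*1547 = -957 + ((364 - 9)*((8 + 3) + 707))*1547 = -957 + (355*(11 + 707))*1547 = -957 + (355*718)*1547 = -957 + 254890*1547 = -957 + 394314830 = 394313873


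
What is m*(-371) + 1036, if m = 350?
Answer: -128814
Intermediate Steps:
m*(-371) + 1036 = 350*(-371) + 1036 = -129850 + 1036 = -128814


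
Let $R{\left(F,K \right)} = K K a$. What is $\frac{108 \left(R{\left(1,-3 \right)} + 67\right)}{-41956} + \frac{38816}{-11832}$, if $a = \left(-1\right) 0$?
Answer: $- \frac{3151067}{912543} \approx -3.4531$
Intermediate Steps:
$a = 0$
$R{\left(F,K \right)} = 0$ ($R{\left(F,K \right)} = K K 0 = K^{2} \cdot 0 = 0$)
$\frac{108 \left(R{\left(1,-3 \right)} + 67\right)}{-41956} + \frac{38816}{-11832} = \frac{108 \left(0 + 67\right)}{-41956} + \frac{38816}{-11832} = 108 \cdot 67 \left(- \frac{1}{41956}\right) + 38816 \left(- \frac{1}{11832}\right) = 7236 \left(- \frac{1}{41956}\right) - \frac{4852}{1479} = - \frac{1809}{10489} - \frac{4852}{1479} = - \frac{3151067}{912543}$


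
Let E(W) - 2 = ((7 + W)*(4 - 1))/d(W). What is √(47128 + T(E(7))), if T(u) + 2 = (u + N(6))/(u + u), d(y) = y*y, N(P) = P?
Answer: √4712755/10 ≈ 217.09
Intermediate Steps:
d(y) = y²
E(W) = 2 + (21 + 3*W)/W² (E(W) = 2 + ((7 + W)*(4 - 1))/(W²) = 2 + ((7 + W)*3)/W² = 2 + (21 + 3*W)/W²)
T(u) = -2 + (6 + u)/(2*u) (T(u) = -2 + (u + 6)/(u + u) = -2 + (6 + u)/((2*u)) = -2 + (6 + u)*(1/(2*u)) = -2 + (6 + u)/(2*u))
√(47128 + T(E(7))) = √(47128 + (-3/2 + 3/(2 + 3/7 + 21/7²))) = √(47128 + (-3/2 + 3/(2 + 3*(⅐) + 21*(1/49)))) = √(47128 + (-3/2 + 3/(2 + 3/7 + 3/7))) = √(47128 + (-3/2 + 3/(20/7))) = √(47128 + (-3/2 + 3*(7/20))) = √(47128 + (-3/2 + 21/20)) = √(47128 - 9/20) = √(942551/20) = √4712755/10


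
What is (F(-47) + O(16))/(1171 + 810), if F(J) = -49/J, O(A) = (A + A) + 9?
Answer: 1976/93107 ≈ 0.021223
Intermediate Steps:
O(A) = 9 + 2*A (O(A) = 2*A + 9 = 9 + 2*A)
(F(-47) + O(16))/(1171 + 810) = (-49/(-47) + (9 + 2*16))/(1171 + 810) = (-49*(-1/47) + (9 + 32))/1981 = (49/47 + 41)*(1/1981) = (1976/47)*(1/1981) = 1976/93107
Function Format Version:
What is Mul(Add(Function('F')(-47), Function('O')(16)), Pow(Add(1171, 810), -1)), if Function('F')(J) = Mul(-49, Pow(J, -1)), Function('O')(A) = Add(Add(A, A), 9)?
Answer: Rational(1976, 93107) ≈ 0.021223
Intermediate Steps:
Function('O')(A) = Add(9, Mul(2, A)) (Function('O')(A) = Add(Mul(2, A), 9) = Add(9, Mul(2, A)))
Mul(Add(Function('F')(-47), Function('O')(16)), Pow(Add(1171, 810), -1)) = Mul(Add(Mul(-49, Pow(-47, -1)), Add(9, Mul(2, 16))), Pow(Add(1171, 810), -1)) = Mul(Add(Mul(-49, Rational(-1, 47)), Add(9, 32)), Pow(1981, -1)) = Mul(Add(Rational(49, 47), 41), Rational(1, 1981)) = Mul(Rational(1976, 47), Rational(1, 1981)) = Rational(1976, 93107)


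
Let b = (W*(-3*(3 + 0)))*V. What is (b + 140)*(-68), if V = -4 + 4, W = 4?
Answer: -9520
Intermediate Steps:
V = 0
b = 0 (b = (4*(-3*(3 + 0)))*0 = (4*(-3*3))*0 = (4*(-9))*0 = -36*0 = 0)
(b + 140)*(-68) = (0 + 140)*(-68) = 140*(-68) = -9520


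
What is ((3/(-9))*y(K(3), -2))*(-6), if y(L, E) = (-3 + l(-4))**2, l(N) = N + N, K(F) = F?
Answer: 242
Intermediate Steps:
l(N) = 2*N
y(L, E) = 121 (y(L, E) = (-3 + 2*(-4))**2 = (-3 - 8)**2 = (-11)**2 = 121)
((3/(-9))*y(K(3), -2))*(-6) = ((3/(-9))*121)*(-6) = ((3*(-1/9))*121)*(-6) = -1/3*121*(-6) = -121/3*(-6) = 242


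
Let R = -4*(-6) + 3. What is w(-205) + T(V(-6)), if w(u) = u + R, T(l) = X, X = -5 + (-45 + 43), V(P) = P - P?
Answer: -185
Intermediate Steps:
V(P) = 0
R = 27 (R = 24 + 3 = 27)
X = -7 (X = -5 - 2 = -7)
T(l) = -7
w(u) = 27 + u (w(u) = u + 27 = 27 + u)
w(-205) + T(V(-6)) = (27 - 205) - 7 = -178 - 7 = -185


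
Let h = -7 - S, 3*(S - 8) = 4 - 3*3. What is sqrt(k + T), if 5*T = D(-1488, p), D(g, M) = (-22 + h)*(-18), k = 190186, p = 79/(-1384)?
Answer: sqrt(4757830)/5 ≈ 436.25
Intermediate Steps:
p = -79/1384 (p = 79*(-1/1384) = -79/1384 ≈ -0.057081)
S = 19/3 (S = 8 + (4 - 3*3)/3 = 8 + (4 - 1*9)/3 = 8 + (4 - 9)/3 = 8 + (1/3)*(-5) = 8 - 5/3 = 19/3 ≈ 6.3333)
h = -40/3 (h = -7 - 1*19/3 = -7 - 19/3 = -40/3 ≈ -13.333)
D(g, M) = 636 (D(g, M) = (-22 - 40/3)*(-18) = -106/3*(-18) = 636)
T = 636/5 (T = (1/5)*636 = 636/5 ≈ 127.20)
sqrt(k + T) = sqrt(190186 + 636/5) = sqrt(951566/5) = sqrt(4757830)/5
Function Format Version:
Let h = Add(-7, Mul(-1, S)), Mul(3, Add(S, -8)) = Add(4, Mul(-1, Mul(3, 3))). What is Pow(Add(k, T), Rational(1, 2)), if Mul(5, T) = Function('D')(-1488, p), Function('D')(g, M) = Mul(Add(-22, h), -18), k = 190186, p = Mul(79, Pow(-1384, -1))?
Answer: Mul(Rational(1, 5), Pow(4757830, Rational(1, 2))) ≈ 436.25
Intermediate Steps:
p = Rational(-79, 1384) (p = Mul(79, Rational(-1, 1384)) = Rational(-79, 1384) ≈ -0.057081)
S = Rational(19, 3) (S = Add(8, Mul(Rational(1, 3), Add(4, Mul(-1, Mul(3, 3))))) = Add(8, Mul(Rational(1, 3), Add(4, Mul(-1, 9)))) = Add(8, Mul(Rational(1, 3), Add(4, -9))) = Add(8, Mul(Rational(1, 3), -5)) = Add(8, Rational(-5, 3)) = Rational(19, 3) ≈ 6.3333)
h = Rational(-40, 3) (h = Add(-7, Mul(-1, Rational(19, 3))) = Add(-7, Rational(-19, 3)) = Rational(-40, 3) ≈ -13.333)
Function('D')(g, M) = 636 (Function('D')(g, M) = Mul(Add(-22, Rational(-40, 3)), -18) = Mul(Rational(-106, 3), -18) = 636)
T = Rational(636, 5) (T = Mul(Rational(1, 5), 636) = Rational(636, 5) ≈ 127.20)
Pow(Add(k, T), Rational(1, 2)) = Pow(Add(190186, Rational(636, 5)), Rational(1, 2)) = Pow(Rational(951566, 5), Rational(1, 2)) = Mul(Rational(1, 5), Pow(4757830, Rational(1, 2)))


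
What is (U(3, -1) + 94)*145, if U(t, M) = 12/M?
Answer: 11890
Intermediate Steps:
(U(3, -1) + 94)*145 = (12/(-1) + 94)*145 = (12*(-1) + 94)*145 = (-12 + 94)*145 = 82*145 = 11890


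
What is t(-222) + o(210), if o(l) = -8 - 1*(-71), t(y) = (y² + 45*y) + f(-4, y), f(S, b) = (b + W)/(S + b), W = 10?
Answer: 4447447/113 ≈ 39358.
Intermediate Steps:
f(S, b) = (10 + b)/(S + b) (f(S, b) = (b + 10)/(S + b) = (10 + b)/(S + b))
t(y) = y² + 45*y + (10 + y)/(-4 + y) (t(y) = (y² + 45*y) + (10 + y)/(-4 + y) = y² + 45*y + (10 + y)/(-4 + y))
o(l) = 63 (o(l) = -8 + 71 = 63)
t(-222) + o(210) = (10 - 222 - 222*(-4 - 222)*(45 - 222))/(-4 - 222) + 63 = (10 - 222 - 222*(-226)*(-177))/(-226) + 63 = -(10 - 222 - 8880444)/226 + 63 = -1/226*(-8880656) + 63 = 4440328/113 + 63 = 4447447/113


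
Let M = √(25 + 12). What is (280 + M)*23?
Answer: 6440 + 23*√37 ≈ 6579.9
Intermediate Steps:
M = √37 ≈ 6.0828
(280 + M)*23 = (280 + √37)*23 = 6440 + 23*√37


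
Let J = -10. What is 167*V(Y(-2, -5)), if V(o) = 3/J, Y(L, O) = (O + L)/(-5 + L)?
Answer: -501/10 ≈ -50.100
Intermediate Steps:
Y(L, O) = (L + O)/(-5 + L)
V(o) = -3/10 (V(o) = 3/(-10) = 3*(-1/10) = -3/10)
167*V(Y(-2, -5)) = 167*(-3/10) = -501/10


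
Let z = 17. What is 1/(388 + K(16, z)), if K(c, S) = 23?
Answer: 1/411 ≈ 0.0024331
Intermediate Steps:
1/(388 + K(16, z)) = 1/(388 + 23) = 1/411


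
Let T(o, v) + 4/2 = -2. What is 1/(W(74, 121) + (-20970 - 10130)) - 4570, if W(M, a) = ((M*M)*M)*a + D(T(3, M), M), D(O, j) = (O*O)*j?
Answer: -223939999159/49002188 ≈ -4570.0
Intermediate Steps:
T(o, v) = -4 (T(o, v) = -2 - 2 = -4)
D(O, j) = j*O**2 (D(O, j) = O**2*j = j*O**2)
W(M, a) = 16*M + a*M**3 (W(M, a) = ((M*M)*M)*a + M*(-4)**2 = (M**2*M)*a + M*16 = M**3*a + 16*M = a*M**3 + 16*M = 16*M + a*M**3)
1/(W(74, 121) + (-20970 - 10130)) - 4570 = 1/(74*(16 + 121*74**2) + (-20970 - 10130)) - 4570 = 1/(74*(16 + 121*5476) - 31100) - 4570 = 1/(74*(16 + 662596) - 31100) - 4570 = 1/(74*662612 - 31100) - 4570 = 1/(49033288 - 31100) - 4570 = 1/49002188 - 4570 = -223939999159/49002188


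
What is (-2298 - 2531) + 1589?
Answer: -3240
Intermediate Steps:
(-2298 - 2531) + 1589 = -4829 + 1589 = -3240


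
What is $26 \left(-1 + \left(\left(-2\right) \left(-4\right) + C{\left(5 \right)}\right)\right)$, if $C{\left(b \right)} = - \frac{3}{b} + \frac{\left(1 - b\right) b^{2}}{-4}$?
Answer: $\frac{4082}{5} \approx 816.4$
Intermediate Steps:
$C{\left(b \right)} = - \frac{3}{b} - \frac{b^{2} \left(1 - b\right)}{4}$ ($C{\left(b \right)} = - \frac{3}{b} + b^{2} \left(1 - b\right) \left(- \frac{1}{4}\right) = - \frac{3}{b} - \frac{b^{2} \left(1 - b\right)}{4}$)
$26 \left(-1 + \left(\left(-2\right) \left(-4\right) + C{\left(5 \right)}\right)\right) = 26 \left(-1 - \left(-8 - \frac{-12 + 5^{3} \left(-1 + 5\right)}{4 \cdot 5}\right)\right) = 26 \left(-1 + \left(8 + \frac{1}{4} \cdot \frac{1}{5} \left(-12 + 125 \cdot 4\right)\right)\right) = 26 \left(-1 + \left(8 + \frac{1}{4} \cdot \frac{1}{5} \left(-12 + 500\right)\right)\right) = 26 \left(-1 + \left(8 + \frac{1}{4} \cdot \frac{1}{5} \cdot 488\right)\right) = 26 \left(-1 + \left(8 + \frac{122}{5}\right)\right) = 26 \left(-1 + \frac{162}{5}\right) = 26 \cdot \frac{157}{5} = \frac{4082}{5}$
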